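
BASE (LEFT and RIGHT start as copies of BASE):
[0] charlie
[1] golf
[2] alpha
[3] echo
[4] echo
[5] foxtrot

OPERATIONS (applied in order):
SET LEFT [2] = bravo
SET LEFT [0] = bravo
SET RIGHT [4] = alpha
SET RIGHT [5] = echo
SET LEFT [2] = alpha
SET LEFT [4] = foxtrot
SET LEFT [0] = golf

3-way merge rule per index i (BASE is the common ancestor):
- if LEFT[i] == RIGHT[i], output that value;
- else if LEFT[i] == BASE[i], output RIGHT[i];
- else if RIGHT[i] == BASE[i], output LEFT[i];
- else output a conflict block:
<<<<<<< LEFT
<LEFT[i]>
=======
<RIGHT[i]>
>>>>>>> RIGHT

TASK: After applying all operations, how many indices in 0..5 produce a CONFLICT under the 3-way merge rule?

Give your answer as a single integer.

Answer: 1

Derivation:
Final LEFT:  [golf, golf, alpha, echo, foxtrot, foxtrot]
Final RIGHT: [charlie, golf, alpha, echo, alpha, echo]
i=0: L=golf, R=charlie=BASE -> take LEFT -> golf
i=1: L=golf R=golf -> agree -> golf
i=2: L=alpha R=alpha -> agree -> alpha
i=3: L=echo R=echo -> agree -> echo
i=4: BASE=echo L=foxtrot R=alpha all differ -> CONFLICT
i=5: L=foxtrot=BASE, R=echo -> take RIGHT -> echo
Conflict count: 1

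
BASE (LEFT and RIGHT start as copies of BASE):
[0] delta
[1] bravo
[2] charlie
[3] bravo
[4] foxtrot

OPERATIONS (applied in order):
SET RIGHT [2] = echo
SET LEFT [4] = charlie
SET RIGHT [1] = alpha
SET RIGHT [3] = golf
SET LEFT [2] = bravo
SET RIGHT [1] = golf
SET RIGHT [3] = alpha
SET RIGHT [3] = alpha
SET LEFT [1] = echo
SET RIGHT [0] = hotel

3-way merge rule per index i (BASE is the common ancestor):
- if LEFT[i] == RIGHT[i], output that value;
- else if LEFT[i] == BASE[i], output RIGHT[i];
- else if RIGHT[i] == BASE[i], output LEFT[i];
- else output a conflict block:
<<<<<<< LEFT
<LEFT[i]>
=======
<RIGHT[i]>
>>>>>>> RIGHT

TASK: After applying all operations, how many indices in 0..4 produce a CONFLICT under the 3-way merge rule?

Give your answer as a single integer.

Answer: 2

Derivation:
Final LEFT:  [delta, echo, bravo, bravo, charlie]
Final RIGHT: [hotel, golf, echo, alpha, foxtrot]
i=0: L=delta=BASE, R=hotel -> take RIGHT -> hotel
i=1: BASE=bravo L=echo R=golf all differ -> CONFLICT
i=2: BASE=charlie L=bravo R=echo all differ -> CONFLICT
i=3: L=bravo=BASE, R=alpha -> take RIGHT -> alpha
i=4: L=charlie, R=foxtrot=BASE -> take LEFT -> charlie
Conflict count: 2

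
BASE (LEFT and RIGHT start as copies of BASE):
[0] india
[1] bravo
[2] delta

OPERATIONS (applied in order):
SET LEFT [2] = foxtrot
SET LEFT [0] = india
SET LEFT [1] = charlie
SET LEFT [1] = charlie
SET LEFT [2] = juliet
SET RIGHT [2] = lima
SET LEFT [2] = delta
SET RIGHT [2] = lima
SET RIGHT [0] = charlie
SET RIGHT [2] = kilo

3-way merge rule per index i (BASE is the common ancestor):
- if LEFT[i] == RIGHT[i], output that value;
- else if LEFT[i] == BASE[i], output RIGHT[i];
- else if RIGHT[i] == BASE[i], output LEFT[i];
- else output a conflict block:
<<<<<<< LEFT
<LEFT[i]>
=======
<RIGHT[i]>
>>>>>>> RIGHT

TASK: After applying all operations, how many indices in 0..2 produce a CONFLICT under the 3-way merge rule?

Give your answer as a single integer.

Answer: 0

Derivation:
Final LEFT:  [india, charlie, delta]
Final RIGHT: [charlie, bravo, kilo]
i=0: L=india=BASE, R=charlie -> take RIGHT -> charlie
i=1: L=charlie, R=bravo=BASE -> take LEFT -> charlie
i=2: L=delta=BASE, R=kilo -> take RIGHT -> kilo
Conflict count: 0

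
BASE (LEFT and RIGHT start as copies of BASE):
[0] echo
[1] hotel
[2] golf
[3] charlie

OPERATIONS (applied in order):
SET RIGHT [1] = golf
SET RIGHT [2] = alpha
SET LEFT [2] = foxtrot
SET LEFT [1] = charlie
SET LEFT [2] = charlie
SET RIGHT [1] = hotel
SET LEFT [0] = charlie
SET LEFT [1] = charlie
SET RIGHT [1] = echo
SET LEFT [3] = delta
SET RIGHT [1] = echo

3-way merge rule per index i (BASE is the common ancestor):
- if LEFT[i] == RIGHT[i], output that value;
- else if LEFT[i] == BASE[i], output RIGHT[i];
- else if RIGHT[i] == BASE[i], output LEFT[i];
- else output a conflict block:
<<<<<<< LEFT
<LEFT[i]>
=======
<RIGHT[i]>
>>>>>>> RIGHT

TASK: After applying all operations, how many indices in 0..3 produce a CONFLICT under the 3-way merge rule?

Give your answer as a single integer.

Answer: 2

Derivation:
Final LEFT:  [charlie, charlie, charlie, delta]
Final RIGHT: [echo, echo, alpha, charlie]
i=0: L=charlie, R=echo=BASE -> take LEFT -> charlie
i=1: BASE=hotel L=charlie R=echo all differ -> CONFLICT
i=2: BASE=golf L=charlie R=alpha all differ -> CONFLICT
i=3: L=delta, R=charlie=BASE -> take LEFT -> delta
Conflict count: 2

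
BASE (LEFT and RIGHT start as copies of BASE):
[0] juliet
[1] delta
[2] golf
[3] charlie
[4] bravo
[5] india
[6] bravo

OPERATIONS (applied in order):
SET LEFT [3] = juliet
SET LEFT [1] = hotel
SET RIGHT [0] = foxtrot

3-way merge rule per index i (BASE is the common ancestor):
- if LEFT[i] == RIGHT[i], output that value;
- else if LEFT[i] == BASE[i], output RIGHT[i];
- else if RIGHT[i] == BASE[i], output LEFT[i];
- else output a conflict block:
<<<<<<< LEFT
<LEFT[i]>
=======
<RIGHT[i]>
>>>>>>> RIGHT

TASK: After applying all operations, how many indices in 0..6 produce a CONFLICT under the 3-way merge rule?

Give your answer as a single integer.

Final LEFT:  [juliet, hotel, golf, juliet, bravo, india, bravo]
Final RIGHT: [foxtrot, delta, golf, charlie, bravo, india, bravo]
i=0: L=juliet=BASE, R=foxtrot -> take RIGHT -> foxtrot
i=1: L=hotel, R=delta=BASE -> take LEFT -> hotel
i=2: L=golf R=golf -> agree -> golf
i=3: L=juliet, R=charlie=BASE -> take LEFT -> juliet
i=4: L=bravo R=bravo -> agree -> bravo
i=5: L=india R=india -> agree -> india
i=6: L=bravo R=bravo -> agree -> bravo
Conflict count: 0

Answer: 0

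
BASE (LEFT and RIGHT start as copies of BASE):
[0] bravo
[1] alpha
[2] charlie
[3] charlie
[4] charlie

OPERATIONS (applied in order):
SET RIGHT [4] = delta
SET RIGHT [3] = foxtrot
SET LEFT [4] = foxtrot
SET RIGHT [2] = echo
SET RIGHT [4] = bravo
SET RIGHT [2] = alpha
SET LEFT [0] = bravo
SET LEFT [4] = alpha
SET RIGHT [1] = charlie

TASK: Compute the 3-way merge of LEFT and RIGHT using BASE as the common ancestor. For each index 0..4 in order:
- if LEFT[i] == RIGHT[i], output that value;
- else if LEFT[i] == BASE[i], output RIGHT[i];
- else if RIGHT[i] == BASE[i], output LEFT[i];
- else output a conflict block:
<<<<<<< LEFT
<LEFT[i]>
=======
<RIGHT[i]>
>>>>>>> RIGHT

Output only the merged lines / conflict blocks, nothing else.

Final LEFT:  [bravo, alpha, charlie, charlie, alpha]
Final RIGHT: [bravo, charlie, alpha, foxtrot, bravo]
i=0: L=bravo R=bravo -> agree -> bravo
i=1: L=alpha=BASE, R=charlie -> take RIGHT -> charlie
i=2: L=charlie=BASE, R=alpha -> take RIGHT -> alpha
i=3: L=charlie=BASE, R=foxtrot -> take RIGHT -> foxtrot
i=4: BASE=charlie L=alpha R=bravo all differ -> CONFLICT

Answer: bravo
charlie
alpha
foxtrot
<<<<<<< LEFT
alpha
=======
bravo
>>>>>>> RIGHT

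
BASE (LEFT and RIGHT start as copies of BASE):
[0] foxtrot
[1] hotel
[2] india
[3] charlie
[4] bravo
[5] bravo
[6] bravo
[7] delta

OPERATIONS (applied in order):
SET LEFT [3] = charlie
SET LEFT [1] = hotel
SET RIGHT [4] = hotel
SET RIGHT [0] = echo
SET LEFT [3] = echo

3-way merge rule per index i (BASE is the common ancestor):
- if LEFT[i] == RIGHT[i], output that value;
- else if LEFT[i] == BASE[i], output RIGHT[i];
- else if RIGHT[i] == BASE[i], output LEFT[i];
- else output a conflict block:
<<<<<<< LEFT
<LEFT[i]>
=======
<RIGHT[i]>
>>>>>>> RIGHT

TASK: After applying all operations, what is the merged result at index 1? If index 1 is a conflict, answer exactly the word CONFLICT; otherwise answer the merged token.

Answer: hotel

Derivation:
Final LEFT:  [foxtrot, hotel, india, echo, bravo, bravo, bravo, delta]
Final RIGHT: [echo, hotel, india, charlie, hotel, bravo, bravo, delta]
i=0: L=foxtrot=BASE, R=echo -> take RIGHT -> echo
i=1: L=hotel R=hotel -> agree -> hotel
i=2: L=india R=india -> agree -> india
i=3: L=echo, R=charlie=BASE -> take LEFT -> echo
i=4: L=bravo=BASE, R=hotel -> take RIGHT -> hotel
i=5: L=bravo R=bravo -> agree -> bravo
i=6: L=bravo R=bravo -> agree -> bravo
i=7: L=delta R=delta -> agree -> delta
Index 1 -> hotel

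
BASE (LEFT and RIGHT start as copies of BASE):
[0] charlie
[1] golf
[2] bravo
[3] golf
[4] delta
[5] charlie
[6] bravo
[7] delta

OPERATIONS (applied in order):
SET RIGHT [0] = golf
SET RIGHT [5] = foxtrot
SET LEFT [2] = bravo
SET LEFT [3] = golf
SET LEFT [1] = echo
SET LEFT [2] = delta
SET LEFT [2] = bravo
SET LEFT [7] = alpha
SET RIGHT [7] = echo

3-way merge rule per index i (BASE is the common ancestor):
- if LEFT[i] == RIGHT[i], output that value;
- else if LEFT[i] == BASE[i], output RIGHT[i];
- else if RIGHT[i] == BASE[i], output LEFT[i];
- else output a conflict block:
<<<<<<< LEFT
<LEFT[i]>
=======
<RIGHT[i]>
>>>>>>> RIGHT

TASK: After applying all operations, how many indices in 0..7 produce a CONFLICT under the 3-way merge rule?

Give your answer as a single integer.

Answer: 1

Derivation:
Final LEFT:  [charlie, echo, bravo, golf, delta, charlie, bravo, alpha]
Final RIGHT: [golf, golf, bravo, golf, delta, foxtrot, bravo, echo]
i=0: L=charlie=BASE, R=golf -> take RIGHT -> golf
i=1: L=echo, R=golf=BASE -> take LEFT -> echo
i=2: L=bravo R=bravo -> agree -> bravo
i=3: L=golf R=golf -> agree -> golf
i=4: L=delta R=delta -> agree -> delta
i=5: L=charlie=BASE, R=foxtrot -> take RIGHT -> foxtrot
i=6: L=bravo R=bravo -> agree -> bravo
i=7: BASE=delta L=alpha R=echo all differ -> CONFLICT
Conflict count: 1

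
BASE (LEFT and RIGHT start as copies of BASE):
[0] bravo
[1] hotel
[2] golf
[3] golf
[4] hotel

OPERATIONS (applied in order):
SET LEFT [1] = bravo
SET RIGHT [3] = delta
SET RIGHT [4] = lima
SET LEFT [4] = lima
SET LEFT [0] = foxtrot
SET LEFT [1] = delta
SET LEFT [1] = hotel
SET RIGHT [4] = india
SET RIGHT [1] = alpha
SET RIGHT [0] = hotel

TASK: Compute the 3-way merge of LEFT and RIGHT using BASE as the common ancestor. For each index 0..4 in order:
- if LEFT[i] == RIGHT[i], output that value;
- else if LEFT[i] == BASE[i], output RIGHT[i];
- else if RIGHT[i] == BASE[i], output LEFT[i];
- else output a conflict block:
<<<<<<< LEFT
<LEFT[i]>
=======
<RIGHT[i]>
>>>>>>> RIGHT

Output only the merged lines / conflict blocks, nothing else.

Answer: <<<<<<< LEFT
foxtrot
=======
hotel
>>>>>>> RIGHT
alpha
golf
delta
<<<<<<< LEFT
lima
=======
india
>>>>>>> RIGHT

Derivation:
Final LEFT:  [foxtrot, hotel, golf, golf, lima]
Final RIGHT: [hotel, alpha, golf, delta, india]
i=0: BASE=bravo L=foxtrot R=hotel all differ -> CONFLICT
i=1: L=hotel=BASE, R=alpha -> take RIGHT -> alpha
i=2: L=golf R=golf -> agree -> golf
i=3: L=golf=BASE, R=delta -> take RIGHT -> delta
i=4: BASE=hotel L=lima R=india all differ -> CONFLICT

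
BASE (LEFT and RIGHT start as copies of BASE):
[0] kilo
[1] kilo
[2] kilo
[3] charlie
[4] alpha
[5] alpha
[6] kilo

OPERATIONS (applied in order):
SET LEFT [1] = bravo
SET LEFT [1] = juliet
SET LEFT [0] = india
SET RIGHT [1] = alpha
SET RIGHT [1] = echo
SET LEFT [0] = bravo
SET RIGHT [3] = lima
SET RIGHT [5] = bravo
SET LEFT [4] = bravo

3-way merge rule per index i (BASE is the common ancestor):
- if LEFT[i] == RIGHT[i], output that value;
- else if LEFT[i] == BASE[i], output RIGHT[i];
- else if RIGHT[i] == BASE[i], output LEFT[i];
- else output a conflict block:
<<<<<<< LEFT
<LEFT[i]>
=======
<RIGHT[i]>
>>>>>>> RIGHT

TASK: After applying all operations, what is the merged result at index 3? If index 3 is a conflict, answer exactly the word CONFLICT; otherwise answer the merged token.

Answer: lima

Derivation:
Final LEFT:  [bravo, juliet, kilo, charlie, bravo, alpha, kilo]
Final RIGHT: [kilo, echo, kilo, lima, alpha, bravo, kilo]
i=0: L=bravo, R=kilo=BASE -> take LEFT -> bravo
i=1: BASE=kilo L=juliet R=echo all differ -> CONFLICT
i=2: L=kilo R=kilo -> agree -> kilo
i=3: L=charlie=BASE, R=lima -> take RIGHT -> lima
i=4: L=bravo, R=alpha=BASE -> take LEFT -> bravo
i=5: L=alpha=BASE, R=bravo -> take RIGHT -> bravo
i=6: L=kilo R=kilo -> agree -> kilo
Index 3 -> lima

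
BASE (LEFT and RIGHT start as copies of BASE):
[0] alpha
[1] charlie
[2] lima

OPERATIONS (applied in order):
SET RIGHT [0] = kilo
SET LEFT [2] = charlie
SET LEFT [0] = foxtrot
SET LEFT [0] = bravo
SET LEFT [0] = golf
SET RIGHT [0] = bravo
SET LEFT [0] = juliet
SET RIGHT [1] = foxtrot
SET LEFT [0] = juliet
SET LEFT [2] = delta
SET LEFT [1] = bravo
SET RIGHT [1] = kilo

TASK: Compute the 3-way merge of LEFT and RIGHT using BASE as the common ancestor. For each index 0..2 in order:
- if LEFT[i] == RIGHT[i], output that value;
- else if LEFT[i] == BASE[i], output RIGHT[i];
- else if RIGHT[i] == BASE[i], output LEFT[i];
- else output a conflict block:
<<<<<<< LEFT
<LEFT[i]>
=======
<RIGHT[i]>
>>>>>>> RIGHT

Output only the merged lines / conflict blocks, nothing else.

Final LEFT:  [juliet, bravo, delta]
Final RIGHT: [bravo, kilo, lima]
i=0: BASE=alpha L=juliet R=bravo all differ -> CONFLICT
i=1: BASE=charlie L=bravo R=kilo all differ -> CONFLICT
i=2: L=delta, R=lima=BASE -> take LEFT -> delta

Answer: <<<<<<< LEFT
juliet
=======
bravo
>>>>>>> RIGHT
<<<<<<< LEFT
bravo
=======
kilo
>>>>>>> RIGHT
delta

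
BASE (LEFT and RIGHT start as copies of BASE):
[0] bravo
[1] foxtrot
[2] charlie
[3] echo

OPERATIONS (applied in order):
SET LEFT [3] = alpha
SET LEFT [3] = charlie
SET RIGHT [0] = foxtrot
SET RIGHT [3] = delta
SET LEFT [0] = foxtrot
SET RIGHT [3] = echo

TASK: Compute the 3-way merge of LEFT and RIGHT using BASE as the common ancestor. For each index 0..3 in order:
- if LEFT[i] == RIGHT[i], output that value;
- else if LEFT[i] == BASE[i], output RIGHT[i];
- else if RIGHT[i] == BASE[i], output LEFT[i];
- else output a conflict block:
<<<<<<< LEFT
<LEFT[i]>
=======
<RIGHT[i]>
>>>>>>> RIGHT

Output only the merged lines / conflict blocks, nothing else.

Answer: foxtrot
foxtrot
charlie
charlie

Derivation:
Final LEFT:  [foxtrot, foxtrot, charlie, charlie]
Final RIGHT: [foxtrot, foxtrot, charlie, echo]
i=0: L=foxtrot R=foxtrot -> agree -> foxtrot
i=1: L=foxtrot R=foxtrot -> agree -> foxtrot
i=2: L=charlie R=charlie -> agree -> charlie
i=3: L=charlie, R=echo=BASE -> take LEFT -> charlie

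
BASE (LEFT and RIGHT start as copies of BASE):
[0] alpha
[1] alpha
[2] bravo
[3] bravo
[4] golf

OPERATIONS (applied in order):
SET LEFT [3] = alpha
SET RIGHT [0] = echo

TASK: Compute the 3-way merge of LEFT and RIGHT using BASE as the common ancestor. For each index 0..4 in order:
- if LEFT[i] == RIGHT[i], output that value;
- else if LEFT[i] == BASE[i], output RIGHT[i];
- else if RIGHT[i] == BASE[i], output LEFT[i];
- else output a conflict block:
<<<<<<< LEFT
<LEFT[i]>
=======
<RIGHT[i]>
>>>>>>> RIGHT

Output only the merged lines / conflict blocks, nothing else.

Answer: echo
alpha
bravo
alpha
golf

Derivation:
Final LEFT:  [alpha, alpha, bravo, alpha, golf]
Final RIGHT: [echo, alpha, bravo, bravo, golf]
i=0: L=alpha=BASE, R=echo -> take RIGHT -> echo
i=1: L=alpha R=alpha -> agree -> alpha
i=2: L=bravo R=bravo -> agree -> bravo
i=3: L=alpha, R=bravo=BASE -> take LEFT -> alpha
i=4: L=golf R=golf -> agree -> golf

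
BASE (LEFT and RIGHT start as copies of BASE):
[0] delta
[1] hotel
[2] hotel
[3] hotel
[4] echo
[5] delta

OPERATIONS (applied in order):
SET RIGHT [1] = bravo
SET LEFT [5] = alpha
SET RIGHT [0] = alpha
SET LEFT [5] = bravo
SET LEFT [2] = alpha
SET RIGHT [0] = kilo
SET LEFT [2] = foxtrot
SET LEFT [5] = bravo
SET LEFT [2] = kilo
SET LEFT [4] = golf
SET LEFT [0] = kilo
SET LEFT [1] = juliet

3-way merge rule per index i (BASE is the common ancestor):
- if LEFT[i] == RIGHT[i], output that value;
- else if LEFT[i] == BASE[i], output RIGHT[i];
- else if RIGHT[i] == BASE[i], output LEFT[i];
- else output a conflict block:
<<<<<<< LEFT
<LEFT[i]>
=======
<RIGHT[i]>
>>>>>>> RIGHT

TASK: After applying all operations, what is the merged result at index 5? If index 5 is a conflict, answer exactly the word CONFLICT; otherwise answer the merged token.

Final LEFT:  [kilo, juliet, kilo, hotel, golf, bravo]
Final RIGHT: [kilo, bravo, hotel, hotel, echo, delta]
i=0: L=kilo R=kilo -> agree -> kilo
i=1: BASE=hotel L=juliet R=bravo all differ -> CONFLICT
i=2: L=kilo, R=hotel=BASE -> take LEFT -> kilo
i=3: L=hotel R=hotel -> agree -> hotel
i=4: L=golf, R=echo=BASE -> take LEFT -> golf
i=5: L=bravo, R=delta=BASE -> take LEFT -> bravo
Index 5 -> bravo

Answer: bravo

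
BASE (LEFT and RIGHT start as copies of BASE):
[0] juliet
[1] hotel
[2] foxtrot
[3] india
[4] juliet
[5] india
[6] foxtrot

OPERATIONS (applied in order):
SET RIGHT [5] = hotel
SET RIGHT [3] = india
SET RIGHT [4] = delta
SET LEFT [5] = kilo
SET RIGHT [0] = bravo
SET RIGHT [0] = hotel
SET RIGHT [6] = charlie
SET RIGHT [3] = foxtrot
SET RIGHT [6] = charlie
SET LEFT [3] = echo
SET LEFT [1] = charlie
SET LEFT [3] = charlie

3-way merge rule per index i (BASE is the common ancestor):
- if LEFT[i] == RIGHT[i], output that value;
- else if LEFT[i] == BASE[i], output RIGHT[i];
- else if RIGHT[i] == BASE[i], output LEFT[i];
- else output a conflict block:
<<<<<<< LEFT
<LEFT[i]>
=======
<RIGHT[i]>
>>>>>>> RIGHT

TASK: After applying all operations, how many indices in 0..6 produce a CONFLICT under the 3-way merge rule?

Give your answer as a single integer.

Answer: 2

Derivation:
Final LEFT:  [juliet, charlie, foxtrot, charlie, juliet, kilo, foxtrot]
Final RIGHT: [hotel, hotel, foxtrot, foxtrot, delta, hotel, charlie]
i=0: L=juliet=BASE, R=hotel -> take RIGHT -> hotel
i=1: L=charlie, R=hotel=BASE -> take LEFT -> charlie
i=2: L=foxtrot R=foxtrot -> agree -> foxtrot
i=3: BASE=india L=charlie R=foxtrot all differ -> CONFLICT
i=4: L=juliet=BASE, R=delta -> take RIGHT -> delta
i=5: BASE=india L=kilo R=hotel all differ -> CONFLICT
i=6: L=foxtrot=BASE, R=charlie -> take RIGHT -> charlie
Conflict count: 2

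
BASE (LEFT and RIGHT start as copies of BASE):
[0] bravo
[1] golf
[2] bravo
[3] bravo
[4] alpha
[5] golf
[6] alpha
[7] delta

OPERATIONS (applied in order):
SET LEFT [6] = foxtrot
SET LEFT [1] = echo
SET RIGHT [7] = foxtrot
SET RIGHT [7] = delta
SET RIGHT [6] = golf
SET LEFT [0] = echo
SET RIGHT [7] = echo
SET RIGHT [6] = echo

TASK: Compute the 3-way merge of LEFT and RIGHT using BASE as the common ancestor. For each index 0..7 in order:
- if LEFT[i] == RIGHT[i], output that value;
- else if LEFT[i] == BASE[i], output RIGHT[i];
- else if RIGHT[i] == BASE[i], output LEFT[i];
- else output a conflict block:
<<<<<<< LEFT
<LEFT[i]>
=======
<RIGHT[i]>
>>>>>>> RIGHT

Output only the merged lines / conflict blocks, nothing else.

Answer: echo
echo
bravo
bravo
alpha
golf
<<<<<<< LEFT
foxtrot
=======
echo
>>>>>>> RIGHT
echo

Derivation:
Final LEFT:  [echo, echo, bravo, bravo, alpha, golf, foxtrot, delta]
Final RIGHT: [bravo, golf, bravo, bravo, alpha, golf, echo, echo]
i=0: L=echo, R=bravo=BASE -> take LEFT -> echo
i=1: L=echo, R=golf=BASE -> take LEFT -> echo
i=2: L=bravo R=bravo -> agree -> bravo
i=3: L=bravo R=bravo -> agree -> bravo
i=4: L=alpha R=alpha -> agree -> alpha
i=5: L=golf R=golf -> agree -> golf
i=6: BASE=alpha L=foxtrot R=echo all differ -> CONFLICT
i=7: L=delta=BASE, R=echo -> take RIGHT -> echo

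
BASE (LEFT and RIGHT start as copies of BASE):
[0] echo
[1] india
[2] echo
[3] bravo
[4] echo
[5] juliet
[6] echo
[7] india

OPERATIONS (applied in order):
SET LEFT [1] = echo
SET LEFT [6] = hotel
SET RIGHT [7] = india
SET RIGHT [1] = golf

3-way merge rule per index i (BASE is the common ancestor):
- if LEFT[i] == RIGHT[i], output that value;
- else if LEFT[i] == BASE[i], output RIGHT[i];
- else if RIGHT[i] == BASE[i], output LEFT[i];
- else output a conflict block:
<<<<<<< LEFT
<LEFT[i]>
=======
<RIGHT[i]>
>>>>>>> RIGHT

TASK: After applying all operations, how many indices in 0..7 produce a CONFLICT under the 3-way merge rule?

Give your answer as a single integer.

Final LEFT:  [echo, echo, echo, bravo, echo, juliet, hotel, india]
Final RIGHT: [echo, golf, echo, bravo, echo, juliet, echo, india]
i=0: L=echo R=echo -> agree -> echo
i=1: BASE=india L=echo R=golf all differ -> CONFLICT
i=2: L=echo R=echo -> agree -> echo
i=3: L=bravo R=bravo -> agree -> bravo
i=4: L=echo R=echo -> agree -> echo
i=5: L=juliet R=juliet -> agree -> juliet
i=6: L=hotel, R=echo=BASE -> take LEFT -> hotel
i=7: L=india R=india -> agree -> india
Conflict count: 1

Answer: 1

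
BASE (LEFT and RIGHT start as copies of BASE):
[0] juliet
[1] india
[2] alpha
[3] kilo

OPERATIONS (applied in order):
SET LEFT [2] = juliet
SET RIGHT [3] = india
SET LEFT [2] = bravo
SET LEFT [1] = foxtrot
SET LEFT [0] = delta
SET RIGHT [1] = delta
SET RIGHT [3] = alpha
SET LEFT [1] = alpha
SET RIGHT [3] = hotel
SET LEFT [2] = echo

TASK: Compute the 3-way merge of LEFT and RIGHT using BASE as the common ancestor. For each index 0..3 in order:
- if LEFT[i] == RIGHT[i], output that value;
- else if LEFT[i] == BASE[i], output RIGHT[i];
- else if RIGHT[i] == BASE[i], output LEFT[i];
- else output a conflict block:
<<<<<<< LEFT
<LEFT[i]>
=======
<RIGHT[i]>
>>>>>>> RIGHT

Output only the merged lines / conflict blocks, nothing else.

Answer: delta
<<<<<<< LEFT
alpha
=======
delta
>>>>>>> RIGHT
echo
hotel

Derivation:
Final LEFT:  [delta, alpha, echo, kilo]
Final RIGHT: [juliet, delta, alpha, hotel]
i=0: L=delta, R=juliet=BASE -> take LEFT -> delta
i=1: BASE=india L=alpha R=delta all differ -> CONFLICT
i=2: L=echo, R=alpha=BASE -> take LEFT -> echo
i=3: L=kilo=BASE, R=hotel -> take RIGHT -> hotel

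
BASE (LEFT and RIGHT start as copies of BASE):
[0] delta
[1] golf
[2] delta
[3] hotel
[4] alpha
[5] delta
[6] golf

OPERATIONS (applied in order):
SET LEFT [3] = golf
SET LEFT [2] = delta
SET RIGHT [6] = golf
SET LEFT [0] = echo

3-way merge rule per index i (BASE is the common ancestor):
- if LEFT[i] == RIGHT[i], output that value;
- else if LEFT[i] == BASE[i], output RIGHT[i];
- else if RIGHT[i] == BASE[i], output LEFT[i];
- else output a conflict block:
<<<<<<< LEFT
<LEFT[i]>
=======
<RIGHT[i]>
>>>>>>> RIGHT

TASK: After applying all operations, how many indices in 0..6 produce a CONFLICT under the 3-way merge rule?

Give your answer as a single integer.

Answer: 0

Derivation:
Final LEFT:  [echo, golf, delta, golf, alpha, delta, golf]
Final RIGHT: [delta, golf, delta, hotel, alpha, delta, golf]
i=0: L=echo, R=delta=BASE -> take LEFT -> echo
i=1: L=golf R=golf -> agree -> golf
i=2: L=delta R=delta -> agree -> delta
i=3: L=golf, R=hotel=BASE -> take LEFT -> golf
i=4: L=alpha R=alpha -> agree -> alpha
i=5: L=delta R=delta -> agree -> delta
i=6: L=golf R=golf -> agree -> golf
Conflict count: 0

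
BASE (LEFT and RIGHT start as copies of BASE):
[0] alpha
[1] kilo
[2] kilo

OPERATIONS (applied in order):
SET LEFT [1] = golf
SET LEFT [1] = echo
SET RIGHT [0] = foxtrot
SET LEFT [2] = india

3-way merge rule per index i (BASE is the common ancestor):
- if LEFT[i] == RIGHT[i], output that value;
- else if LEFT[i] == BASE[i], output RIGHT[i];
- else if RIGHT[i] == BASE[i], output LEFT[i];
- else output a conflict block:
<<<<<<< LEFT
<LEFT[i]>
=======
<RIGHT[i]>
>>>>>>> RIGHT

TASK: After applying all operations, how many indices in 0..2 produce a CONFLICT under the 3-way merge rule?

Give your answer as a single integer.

Final LEFT:  [alpha, echo, india]
Final RIGHT: [foxtrot, kilo, kilo]
i=0: L=alpha=BASE, R=foxtrot -> take RIGHT -> foxtrot
i=1: L=echo, R=kilo=BASE -> take LEFT -> echo
i=2: L=india, R=kilo=BASE -> take LEFT -> india
Conflict count: 0

Answer: 0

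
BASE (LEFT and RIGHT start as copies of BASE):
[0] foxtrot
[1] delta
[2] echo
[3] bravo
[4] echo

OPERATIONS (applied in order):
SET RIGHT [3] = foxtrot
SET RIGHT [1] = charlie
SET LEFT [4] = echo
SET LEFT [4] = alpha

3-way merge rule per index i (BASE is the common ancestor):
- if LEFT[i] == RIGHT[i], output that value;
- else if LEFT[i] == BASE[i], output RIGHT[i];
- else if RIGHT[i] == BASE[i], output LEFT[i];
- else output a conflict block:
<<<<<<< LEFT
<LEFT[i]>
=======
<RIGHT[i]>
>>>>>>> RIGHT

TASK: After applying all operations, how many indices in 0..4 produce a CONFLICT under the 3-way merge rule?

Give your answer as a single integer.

Final LEFT:  [foxtrot, delta, echo, bravo, alpha]
Final RIGHT: [foxtrot, charlie, echo, foxtrot, echo]
i=0: L=foxtrot R=foxtrot -> agree -> foxtrot
i=1: L=delta=BASE, R=charlie -> take RIGHT -> charlie
i=2: L=echo R=echo -> agree -> echo
i=3: L=bravo=BASE, R=foxtrot -> take RIGHT -> foxtrot
i=4: L=alpha, R=echo=BASE -> take LEFT -> alpha
Conflict count: 0

Answer: 0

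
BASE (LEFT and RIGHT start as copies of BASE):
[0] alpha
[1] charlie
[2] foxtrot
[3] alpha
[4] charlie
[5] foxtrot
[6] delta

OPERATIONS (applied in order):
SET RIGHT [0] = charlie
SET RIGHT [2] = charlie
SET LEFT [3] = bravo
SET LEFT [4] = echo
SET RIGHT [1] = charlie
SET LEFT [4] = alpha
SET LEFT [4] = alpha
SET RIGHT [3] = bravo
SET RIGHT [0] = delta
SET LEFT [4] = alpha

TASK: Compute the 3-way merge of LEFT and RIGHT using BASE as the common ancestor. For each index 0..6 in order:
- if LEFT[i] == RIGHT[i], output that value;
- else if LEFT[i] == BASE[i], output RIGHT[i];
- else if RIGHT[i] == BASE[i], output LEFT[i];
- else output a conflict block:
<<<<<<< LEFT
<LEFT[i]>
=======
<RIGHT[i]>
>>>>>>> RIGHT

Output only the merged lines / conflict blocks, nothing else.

Answer: delta
charlie
charlie
bravo
alpha
foxtrot
delta

Derivation:
Final LEFT:  [alpha, charlie, foxtrot, bravo, alpha, foxtrot, delta]
Final RIGHT: [delta, charlie, charlie, bravo, charlie, foxtrot, delta]
i=0: L=alpha=BASE, R=delta -> take RIGHT -> delta
i=1: L=charlie R=charlie -> agree -> charlie
i=2: L=foxtrot=BASE, R=charlie -> take RIGHT -> charlie
i=3: L=bravo R=bravo -> agree -> bravo
i=4: L=alpha, R=charlie=BASE -> take LEFT -> alpha
i=5: L=foxtrot R=foxtrot -> agree -> foxtrot
i=6: L=delta R=delta -> agree -> delta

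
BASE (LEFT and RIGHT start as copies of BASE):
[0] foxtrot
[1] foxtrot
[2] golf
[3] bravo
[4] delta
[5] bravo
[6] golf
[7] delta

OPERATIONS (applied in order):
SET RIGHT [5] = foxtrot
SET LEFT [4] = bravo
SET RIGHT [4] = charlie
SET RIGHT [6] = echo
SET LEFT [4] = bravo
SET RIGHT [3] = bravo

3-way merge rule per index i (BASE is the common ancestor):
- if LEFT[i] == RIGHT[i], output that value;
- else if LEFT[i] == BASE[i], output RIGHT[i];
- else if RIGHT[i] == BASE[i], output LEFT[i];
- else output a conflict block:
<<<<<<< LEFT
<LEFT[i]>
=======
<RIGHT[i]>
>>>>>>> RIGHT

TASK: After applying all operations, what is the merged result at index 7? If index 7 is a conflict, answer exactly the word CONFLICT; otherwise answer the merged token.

Final LEFT:  [foxtrot, foxtrot, golf, bravo, bravo, bravo, golf, delta]
Final RIGHT: [foxtrot, foxtrot, golf, bravo, charlie, foxtrot, echo, delta]
i=0: L=foxtrot R=foxtrot -> agree -> foxtrot
i=1: L=foxtrot R=foxtrot -> agree -> foxtrot
i=2: L=golf R=golf -> agree -> golf
i=3: L=bravo R=bravo -> agree -> bravo
i=4: BASE=delta L=bravo R=charlie all differ -> CONFLICT
i=5: L=bravo=BASE, R=foxtrot -> take RIGHT -> foxtrot
i=6: L=golf=BASE, R=echo -> take RIGHT -> echo
i=7: L=delta R=delta -> agree -> delta
Index 7 -> delta

Answer: delta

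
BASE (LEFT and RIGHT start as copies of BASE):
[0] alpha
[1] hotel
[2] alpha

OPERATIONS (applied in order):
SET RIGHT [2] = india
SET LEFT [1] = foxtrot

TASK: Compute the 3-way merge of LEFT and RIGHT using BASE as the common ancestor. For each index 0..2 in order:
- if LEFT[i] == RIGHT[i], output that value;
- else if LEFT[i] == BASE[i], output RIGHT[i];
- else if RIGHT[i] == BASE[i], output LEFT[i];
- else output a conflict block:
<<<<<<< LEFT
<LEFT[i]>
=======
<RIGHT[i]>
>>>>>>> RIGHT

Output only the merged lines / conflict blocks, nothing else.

Final LEFT:  [alpha, foxtrot, alpha]
Final RIGHT: [alpha, hotel, india]
i=0: L=alpha R=alpha -> agree -> alpha
i=1: L=foxtrot, R=hotel=BASE -> take LEFT -> foxtrot
i=2: L=alpha=BASE, R=india -> take RIGHT -> india

Answer: alpha
foxtrot
india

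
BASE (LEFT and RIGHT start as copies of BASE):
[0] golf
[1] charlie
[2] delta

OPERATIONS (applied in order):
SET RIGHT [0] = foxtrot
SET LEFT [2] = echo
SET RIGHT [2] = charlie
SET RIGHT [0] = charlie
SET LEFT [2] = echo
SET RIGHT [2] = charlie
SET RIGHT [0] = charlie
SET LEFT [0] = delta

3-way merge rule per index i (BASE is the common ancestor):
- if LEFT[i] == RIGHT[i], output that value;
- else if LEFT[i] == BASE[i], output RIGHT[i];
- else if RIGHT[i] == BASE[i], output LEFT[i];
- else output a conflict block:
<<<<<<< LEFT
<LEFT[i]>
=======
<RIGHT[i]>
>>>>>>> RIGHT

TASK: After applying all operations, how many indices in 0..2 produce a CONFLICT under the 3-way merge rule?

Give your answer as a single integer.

Final LEFT:  [delta, charlie, echo]
Final RIGHT: [charlie, charlie, charlie]
i=0: BASE=golf L=delta R=charlie all differ -> CONFLICT
i=1: L=charlie R=charlie -> agree -> charlie
i=2: BASE=delta L=echo R=charlie all differ -> CONFLICT
Conflict count: 2

Answer: 2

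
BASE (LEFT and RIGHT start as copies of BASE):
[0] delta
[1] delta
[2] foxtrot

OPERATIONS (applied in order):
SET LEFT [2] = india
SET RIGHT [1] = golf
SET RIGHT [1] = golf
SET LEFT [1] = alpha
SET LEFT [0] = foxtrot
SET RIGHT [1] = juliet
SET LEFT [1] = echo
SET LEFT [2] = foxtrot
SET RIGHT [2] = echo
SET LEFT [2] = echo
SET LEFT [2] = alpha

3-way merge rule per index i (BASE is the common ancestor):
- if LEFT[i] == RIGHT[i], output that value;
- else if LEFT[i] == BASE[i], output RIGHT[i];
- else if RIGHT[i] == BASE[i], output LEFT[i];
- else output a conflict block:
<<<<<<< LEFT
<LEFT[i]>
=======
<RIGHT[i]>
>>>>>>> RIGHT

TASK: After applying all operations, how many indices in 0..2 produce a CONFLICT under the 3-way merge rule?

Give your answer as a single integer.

Final LEFT:  [foxtrot, echo, alpha]
Final RIGHT: [delta, juliet, echo]
i=0: L=foxtrot, R=delta=BASE -> take LEFT -> foxtrot
i=1: BASE=delta L=echo R=juliet all differ -> CONFLICT
i=2: BASE=foxtrot L=alpha R=echo all differ -> CONFLICT
Conflict count: 2

Answer: 2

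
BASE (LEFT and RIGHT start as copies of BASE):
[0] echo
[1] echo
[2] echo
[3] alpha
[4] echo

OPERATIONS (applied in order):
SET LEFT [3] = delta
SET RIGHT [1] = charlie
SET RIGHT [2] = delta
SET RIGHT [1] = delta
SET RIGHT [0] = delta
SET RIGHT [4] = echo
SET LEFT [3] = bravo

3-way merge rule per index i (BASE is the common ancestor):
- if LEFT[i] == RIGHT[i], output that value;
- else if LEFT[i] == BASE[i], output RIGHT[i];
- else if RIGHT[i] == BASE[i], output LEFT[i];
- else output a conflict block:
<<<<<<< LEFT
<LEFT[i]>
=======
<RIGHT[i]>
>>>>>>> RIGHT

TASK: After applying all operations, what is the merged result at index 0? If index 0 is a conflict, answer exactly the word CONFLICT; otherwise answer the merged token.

Final LEFT:  [echo, echo, echo, bravo, echo]
Final RIGHT: [delta, delta, delta, alpha, echo]
i=0: L=echo=BASE, R=delta -> take RIGHT -> delta
i=1: L=echo=BASE, R=delta -> take RIGHT -> delta
i=2: L=echo=BASE, R=delta -> take RIGHT -> delta
i=3: L=bravo, R=alpha=BASE -> take LEFT -> bravo
i=4: L=echo R=echo -> agree -> echo
Index 0 -> delta

Answer: delta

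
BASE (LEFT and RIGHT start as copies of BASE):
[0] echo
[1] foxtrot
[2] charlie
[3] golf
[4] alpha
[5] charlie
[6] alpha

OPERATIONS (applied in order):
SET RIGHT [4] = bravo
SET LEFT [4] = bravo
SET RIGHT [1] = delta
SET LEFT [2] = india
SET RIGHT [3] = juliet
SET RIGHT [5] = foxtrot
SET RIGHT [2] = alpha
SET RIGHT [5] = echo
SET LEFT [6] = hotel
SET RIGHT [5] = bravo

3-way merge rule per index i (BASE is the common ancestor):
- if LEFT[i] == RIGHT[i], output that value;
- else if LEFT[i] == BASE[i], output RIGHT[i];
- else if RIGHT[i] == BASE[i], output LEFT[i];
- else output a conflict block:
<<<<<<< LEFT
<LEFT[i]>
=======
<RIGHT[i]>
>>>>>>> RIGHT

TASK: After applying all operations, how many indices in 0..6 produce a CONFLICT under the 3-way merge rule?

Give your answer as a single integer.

Final LEFT:  [echo, foxtrot, india, golf, bravo, charlie, hotel]
Final RIGHT: [echo, delta, alpha, juliet, bravo, bravo, alpha]
i=0: L=echo R=echo -> agree -> echo
i=1: L=foxtrot=BASE, R=delta -> take RIGHT -> delta
i=2: BASE=charlie L=india R=alpha all differ -> CONFLICT
i=3: L=golf=BASE, R=juliet -> take RIGHT -> juliet
i=4: L=bravo R=bravo -> agree -> bravo
i=5: L=charlie=BASE, R=bravo -> take RIGHT -> bravo
i=6: L=hotel, R=alpha=BASE -> take LEFT -> hotel
Conflict count: 1

Answer: 1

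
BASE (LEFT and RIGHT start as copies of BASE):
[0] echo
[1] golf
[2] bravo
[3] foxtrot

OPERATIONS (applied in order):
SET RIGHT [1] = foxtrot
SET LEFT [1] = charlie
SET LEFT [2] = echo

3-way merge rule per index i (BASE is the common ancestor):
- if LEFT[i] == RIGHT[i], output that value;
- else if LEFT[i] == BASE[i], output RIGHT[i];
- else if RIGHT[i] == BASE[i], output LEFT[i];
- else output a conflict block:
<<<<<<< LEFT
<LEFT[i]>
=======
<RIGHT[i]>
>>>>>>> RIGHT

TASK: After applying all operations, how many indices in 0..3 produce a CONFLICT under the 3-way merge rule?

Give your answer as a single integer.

Answer: 1

Derivation:
Final LEFT:  [echo, charlie, echo, foxtrot]
Final RIGHT: [echo, foxtrot, bravo, foxtrot]
i=0: L=echo R=echo -> agree -> echo
i=1: BASE=golf L=charlie R=foxtrot all differ -> CONFLICT
i=2: L=echo, R=bravo=BASE -> take LEFT -> echo
i=3: L=foxtrot R=foxtrot -> agree -> foxtrot
Conflict count: 1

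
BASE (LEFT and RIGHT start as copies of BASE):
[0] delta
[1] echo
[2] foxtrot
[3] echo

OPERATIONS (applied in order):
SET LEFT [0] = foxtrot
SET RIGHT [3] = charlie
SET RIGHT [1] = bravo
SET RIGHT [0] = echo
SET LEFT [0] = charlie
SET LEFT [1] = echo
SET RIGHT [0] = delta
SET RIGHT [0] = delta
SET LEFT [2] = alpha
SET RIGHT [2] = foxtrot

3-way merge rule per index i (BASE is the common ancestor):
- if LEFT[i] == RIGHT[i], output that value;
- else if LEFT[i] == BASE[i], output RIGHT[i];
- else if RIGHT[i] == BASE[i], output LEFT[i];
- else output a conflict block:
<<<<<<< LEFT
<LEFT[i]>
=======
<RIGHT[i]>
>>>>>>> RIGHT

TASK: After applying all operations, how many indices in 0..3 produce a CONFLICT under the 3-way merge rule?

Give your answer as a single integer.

Final LEFT:  [charlie, echo, alpha, echo]
Final RIGHT: [delta, bravo, foxtrot, charlie]
i=0: L=charlie, R=delta=BASE -> take LEFT -> charlie
i=1: L=echo=BASE, R=bravo -> take RIGHT -> bravo
i=2: L=alpha, R=foxtrot=BASE -> take LEFT -> alpha
i=3: L=echo=BASE, R=charlie -> take RIGHT -> charlie
Conflict count: 0

Answer: 0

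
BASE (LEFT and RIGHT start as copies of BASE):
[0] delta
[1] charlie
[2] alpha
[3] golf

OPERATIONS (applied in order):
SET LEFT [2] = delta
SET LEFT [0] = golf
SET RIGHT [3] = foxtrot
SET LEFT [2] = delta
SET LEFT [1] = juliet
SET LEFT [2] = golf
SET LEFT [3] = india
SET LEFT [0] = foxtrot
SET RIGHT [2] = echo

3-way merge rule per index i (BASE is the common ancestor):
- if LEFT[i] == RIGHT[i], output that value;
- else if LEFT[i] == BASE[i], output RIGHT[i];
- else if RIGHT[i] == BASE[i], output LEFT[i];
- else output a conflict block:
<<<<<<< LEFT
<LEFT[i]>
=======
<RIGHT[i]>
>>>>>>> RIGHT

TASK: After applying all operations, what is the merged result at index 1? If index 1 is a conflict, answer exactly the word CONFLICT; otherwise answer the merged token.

Answer: juliet

Derivation:
Final LEFT:  [foxtrot, juliet, golf, india]
Final RIGHT: [delta, charlie, echo, foxtrot]
i=0: L=foxtrot, R=delta=BASE -> take LEFT -> foxtrot
i=1: L=juliet, R=charlie=BASE -> take LEFT -> juliet
i=2: BASE=alpha L=golf R=echo all differ -> CONFLICT
i=3: BASE=golf L=india R=foxtrot all differ -> CONFLICT
Index 1 -> juliet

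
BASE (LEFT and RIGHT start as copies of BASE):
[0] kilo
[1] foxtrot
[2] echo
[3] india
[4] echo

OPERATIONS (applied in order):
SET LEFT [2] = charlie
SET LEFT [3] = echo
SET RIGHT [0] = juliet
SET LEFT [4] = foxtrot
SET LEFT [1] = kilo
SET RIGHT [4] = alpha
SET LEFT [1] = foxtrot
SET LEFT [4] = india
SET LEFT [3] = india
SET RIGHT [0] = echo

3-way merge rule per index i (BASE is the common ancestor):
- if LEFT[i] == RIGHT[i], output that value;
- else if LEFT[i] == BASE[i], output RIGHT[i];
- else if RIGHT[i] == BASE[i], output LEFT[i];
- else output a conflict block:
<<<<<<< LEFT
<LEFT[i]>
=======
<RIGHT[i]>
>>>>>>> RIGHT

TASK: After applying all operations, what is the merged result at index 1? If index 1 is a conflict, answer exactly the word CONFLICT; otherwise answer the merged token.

Answer: foxtrot

Derivation:
Final LEFT:  [kilo, foxtrot, charlie, india, india]
Final RIGHT: [echo, foxtrot, echo, india, alpha]
i=0: L=kilo=BASE, R=echo -> take RIGHT -> echo
i=1: L=foxtrot R=foxtrot -> agree -> foxtrot
i=2: L=charlie, R=echo=BASE -> take LEFT -> charlie
i=3: L=india R=india -> agree -> india
i=4: BASE=echo L=india R=alpha all differ -> CONFLICT
Index 1 -> foxtrot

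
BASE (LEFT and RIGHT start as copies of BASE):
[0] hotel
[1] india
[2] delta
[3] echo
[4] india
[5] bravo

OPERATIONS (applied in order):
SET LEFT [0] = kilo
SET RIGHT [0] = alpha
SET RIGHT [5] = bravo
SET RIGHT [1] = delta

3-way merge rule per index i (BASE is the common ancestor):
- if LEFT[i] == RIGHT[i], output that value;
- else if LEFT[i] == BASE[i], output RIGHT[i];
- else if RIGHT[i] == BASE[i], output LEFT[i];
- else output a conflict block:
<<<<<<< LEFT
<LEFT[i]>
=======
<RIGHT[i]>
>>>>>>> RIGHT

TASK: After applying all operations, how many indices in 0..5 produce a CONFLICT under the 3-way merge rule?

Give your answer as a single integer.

Final LEFT:  [kilo, india, delta, echo, india, bravo]
Final RIGHT: [alpha, delta, delta, echo, india, bravo]
i=0: BASE=hotel L=kilo R=alpha all differ -> CONFLICT
i=1: L=india=BASE, R=delta -> take RIGHT -> delta
i=2: L=delta R=delta -> agree -> delta
i=3: L=echo R=echo -> agree -> echo
i=4: L=india R=india -> agree -> india
i=5: L=bravo R=bravo -> agree -> bravo
Conflict count: 1

Answer: 1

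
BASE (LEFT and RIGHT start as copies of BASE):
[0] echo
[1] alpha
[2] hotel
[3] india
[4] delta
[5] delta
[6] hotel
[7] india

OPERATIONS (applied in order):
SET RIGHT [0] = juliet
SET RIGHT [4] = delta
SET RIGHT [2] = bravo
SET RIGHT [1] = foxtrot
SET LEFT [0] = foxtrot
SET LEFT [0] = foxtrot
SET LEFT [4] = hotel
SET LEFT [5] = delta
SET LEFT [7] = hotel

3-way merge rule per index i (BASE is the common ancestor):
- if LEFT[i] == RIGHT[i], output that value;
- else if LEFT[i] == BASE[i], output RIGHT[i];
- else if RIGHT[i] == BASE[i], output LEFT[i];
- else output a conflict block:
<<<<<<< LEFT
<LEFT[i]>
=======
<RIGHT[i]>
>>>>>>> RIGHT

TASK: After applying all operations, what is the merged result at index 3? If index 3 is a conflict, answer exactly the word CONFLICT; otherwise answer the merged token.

Final LEFT:  [foxtrot, alpha, hotel, india, hotel, delta, hotel, hotel]
Final RIGHT: [juliet, foxtrot, bravo, india, delta, delta, hotel, india]
i=0: BASE=echo L=foxtrot R=juliet all differ -> CONFLICT
i=1: L=alpha=BASE, R=foxtrot -> take RIGHT -> foxtrot
i=2: L=hotel=BASE, R=bravo -> take RIGHT -> bravo
i=3: L=india R=india -> agree -> india
i=4: L=hotel, R=delta=BASE -> take LEFT -> hotel
i=5: L=delta R=delta -> agree -> delta
i=6: L=hotel R=hotel -> agree -> hotel
i=7: L=hotel, R=india=BASE -> take LEFT -> hotel
Index 3 -> india

Answer: india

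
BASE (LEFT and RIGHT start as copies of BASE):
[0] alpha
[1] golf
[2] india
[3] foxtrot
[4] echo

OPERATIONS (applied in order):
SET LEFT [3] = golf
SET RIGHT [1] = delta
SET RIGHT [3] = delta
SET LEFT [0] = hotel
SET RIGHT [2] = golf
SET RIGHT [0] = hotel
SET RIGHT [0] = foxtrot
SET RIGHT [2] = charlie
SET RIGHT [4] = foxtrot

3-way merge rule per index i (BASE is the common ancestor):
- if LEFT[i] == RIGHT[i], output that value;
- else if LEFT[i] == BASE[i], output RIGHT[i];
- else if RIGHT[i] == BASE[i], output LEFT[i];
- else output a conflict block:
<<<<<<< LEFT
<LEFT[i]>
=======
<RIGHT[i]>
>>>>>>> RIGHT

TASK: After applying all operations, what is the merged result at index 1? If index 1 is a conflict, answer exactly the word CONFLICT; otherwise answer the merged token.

Final LEFT:  [hotel, golf, india, golf, echo]
Final RIGHT: [foxtrot, delta, charlie, delta, foxtrot]
i=0: BASE=alpha L=hotel R=foxtrot all differ -> CONFLICT
i=1: L=golf=BASE, R=delta -> take RIGHT -> delta
i=2: L=india=BASE, R=charlie -> take RIGHT -> charlie
i=3: BASE=foxtrot L=golf R=delta all differ -> CONFLICT
i=4: L=echo=BASE, R=foxtrot -> take RIGHT -> foxtrot
Index 1 -> delta

Answer: delta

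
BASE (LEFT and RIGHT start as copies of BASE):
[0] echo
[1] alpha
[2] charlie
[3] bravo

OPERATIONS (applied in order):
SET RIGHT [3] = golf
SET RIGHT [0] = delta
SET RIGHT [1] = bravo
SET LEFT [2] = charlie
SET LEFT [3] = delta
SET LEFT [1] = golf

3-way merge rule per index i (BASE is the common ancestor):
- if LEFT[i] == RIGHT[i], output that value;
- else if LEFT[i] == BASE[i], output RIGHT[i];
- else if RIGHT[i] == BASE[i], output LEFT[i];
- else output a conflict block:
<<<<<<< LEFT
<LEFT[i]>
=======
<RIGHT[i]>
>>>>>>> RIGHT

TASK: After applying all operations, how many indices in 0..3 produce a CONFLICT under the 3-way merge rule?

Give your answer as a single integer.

Final LEFT:  [echo, golf, charlie, delta]
Final RIGHT: [delta, bravo, charlie, golf]
i=0: L=echo=BASE, R=delta -> take RIGHT -> delta
i=1: BASE=alpha L=golf R=bravo all differ -> CONFLICT
i=2: L=charlie R=charlie -> agree -> charlie
i=3: BASE=bravo L=delta R=golf all differ -> CONFLICT
Conflict count: 2

Answer: 2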